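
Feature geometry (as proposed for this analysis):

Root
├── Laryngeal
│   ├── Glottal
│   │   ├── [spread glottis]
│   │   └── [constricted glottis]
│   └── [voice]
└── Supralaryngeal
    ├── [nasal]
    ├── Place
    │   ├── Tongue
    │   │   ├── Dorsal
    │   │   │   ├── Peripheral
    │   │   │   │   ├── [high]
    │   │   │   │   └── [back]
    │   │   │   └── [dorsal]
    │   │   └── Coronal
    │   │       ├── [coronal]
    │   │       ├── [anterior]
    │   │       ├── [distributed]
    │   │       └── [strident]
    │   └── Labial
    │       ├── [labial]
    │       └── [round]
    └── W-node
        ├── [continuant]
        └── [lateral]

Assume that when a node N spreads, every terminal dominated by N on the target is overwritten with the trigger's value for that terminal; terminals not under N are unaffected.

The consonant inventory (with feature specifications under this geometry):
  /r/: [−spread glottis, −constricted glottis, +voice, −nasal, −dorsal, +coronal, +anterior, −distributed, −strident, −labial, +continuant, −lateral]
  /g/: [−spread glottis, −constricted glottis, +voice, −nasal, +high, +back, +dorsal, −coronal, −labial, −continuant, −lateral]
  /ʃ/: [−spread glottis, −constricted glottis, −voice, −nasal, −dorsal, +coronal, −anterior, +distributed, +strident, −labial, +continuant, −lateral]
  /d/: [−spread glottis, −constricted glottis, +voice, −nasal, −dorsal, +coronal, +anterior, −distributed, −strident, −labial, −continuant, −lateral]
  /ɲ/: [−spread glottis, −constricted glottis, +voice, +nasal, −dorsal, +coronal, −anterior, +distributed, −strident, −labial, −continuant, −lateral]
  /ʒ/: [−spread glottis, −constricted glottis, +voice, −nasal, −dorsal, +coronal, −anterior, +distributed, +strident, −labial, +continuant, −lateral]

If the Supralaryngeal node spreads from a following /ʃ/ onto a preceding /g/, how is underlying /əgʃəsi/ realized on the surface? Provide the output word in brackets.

The Supralaryngeal node dominates the terminals [nasal], [high], [back], [dorsal], [coronal], [anterior], [distributed], [strident], [labial], [round], [continuant], [lateral].
After delinking /g/'s Supralaryngeal and linking /ʃ/'s, the affected terminals become [−nasal], [−dorsal], [+coronal], [−anterior], [+distributed], [+strident], [−labial], [+continuant], [−lateral]; [spread glottis], [constricted glottis], [voice] (outside Supralaryngeal) are retained from /g/.
The resulting bundle matches /ʒ/ in the inventory; substituting it for /g/ gives [əʒʃəsi].

[əʒʃəsi]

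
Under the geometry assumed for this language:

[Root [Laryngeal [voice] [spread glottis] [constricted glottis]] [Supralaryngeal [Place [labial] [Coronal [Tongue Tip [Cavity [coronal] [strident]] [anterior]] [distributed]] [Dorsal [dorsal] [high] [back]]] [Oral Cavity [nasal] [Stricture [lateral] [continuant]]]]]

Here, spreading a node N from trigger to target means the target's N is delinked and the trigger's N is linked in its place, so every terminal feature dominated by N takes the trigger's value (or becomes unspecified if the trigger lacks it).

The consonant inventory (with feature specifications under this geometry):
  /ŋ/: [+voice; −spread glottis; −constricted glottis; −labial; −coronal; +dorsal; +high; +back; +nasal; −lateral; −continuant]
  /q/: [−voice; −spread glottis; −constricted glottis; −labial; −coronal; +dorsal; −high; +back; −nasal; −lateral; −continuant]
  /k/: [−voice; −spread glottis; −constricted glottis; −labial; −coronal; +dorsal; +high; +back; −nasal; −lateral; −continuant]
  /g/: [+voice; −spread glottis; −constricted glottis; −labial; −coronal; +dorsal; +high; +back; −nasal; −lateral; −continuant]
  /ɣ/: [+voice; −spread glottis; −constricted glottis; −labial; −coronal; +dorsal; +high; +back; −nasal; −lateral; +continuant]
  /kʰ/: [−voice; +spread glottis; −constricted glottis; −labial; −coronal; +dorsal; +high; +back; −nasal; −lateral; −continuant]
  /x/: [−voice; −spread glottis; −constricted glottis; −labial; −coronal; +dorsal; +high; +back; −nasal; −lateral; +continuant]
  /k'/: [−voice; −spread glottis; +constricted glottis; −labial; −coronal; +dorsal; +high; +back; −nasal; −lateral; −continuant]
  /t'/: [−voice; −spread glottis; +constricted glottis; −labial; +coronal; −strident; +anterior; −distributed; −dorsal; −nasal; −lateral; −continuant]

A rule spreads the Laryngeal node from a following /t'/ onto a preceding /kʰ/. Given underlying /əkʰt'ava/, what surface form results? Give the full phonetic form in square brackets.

Laryngeal immediately or transitively dominates [voice], [spread glottis], [constricted glottis].
The target acquires /t'/'s values for everything under Laryngeal — [−voice], [−spread glottis], [+constricted glottis] — while keeping its own [labial], [coronal], [dorsal], ….
This feature bundle is that of [k'], so /əkʰt'ava/ surfaces as [ək't'ava].

[ək't'ava]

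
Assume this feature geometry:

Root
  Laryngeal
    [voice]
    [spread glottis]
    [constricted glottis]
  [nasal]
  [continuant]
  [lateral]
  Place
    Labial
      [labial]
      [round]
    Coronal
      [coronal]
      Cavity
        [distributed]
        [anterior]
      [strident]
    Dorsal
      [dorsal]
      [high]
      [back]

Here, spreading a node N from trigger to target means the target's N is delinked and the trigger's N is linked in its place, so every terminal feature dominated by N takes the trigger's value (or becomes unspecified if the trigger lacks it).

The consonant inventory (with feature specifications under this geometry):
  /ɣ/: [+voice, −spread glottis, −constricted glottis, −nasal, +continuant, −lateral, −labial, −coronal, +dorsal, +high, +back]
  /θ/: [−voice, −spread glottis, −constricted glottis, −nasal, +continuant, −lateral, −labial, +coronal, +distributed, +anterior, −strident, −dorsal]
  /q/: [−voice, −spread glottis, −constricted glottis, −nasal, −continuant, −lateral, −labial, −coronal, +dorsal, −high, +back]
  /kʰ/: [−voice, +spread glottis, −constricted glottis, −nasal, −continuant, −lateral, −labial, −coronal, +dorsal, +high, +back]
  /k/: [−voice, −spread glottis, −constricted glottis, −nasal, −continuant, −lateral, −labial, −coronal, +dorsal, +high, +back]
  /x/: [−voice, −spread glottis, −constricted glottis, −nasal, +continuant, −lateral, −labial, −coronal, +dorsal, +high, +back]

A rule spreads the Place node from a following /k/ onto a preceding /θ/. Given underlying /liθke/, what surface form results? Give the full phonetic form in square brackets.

Terminals under Place in this geometry: [labial], [round], [coronal], [distributed], [anterior], [strident], [dorsal], [high], [back].
Spreading Place from /k/ onto /θ/ replaces those values with /k/'s: [−labial], [−coronal], [+dorsal], [+high], [+back]. Features outside Place ([voice], [spread glottis], [constricted glottis], …) stay as in /θ/.
The resulting bundle matches /x/ in the inventory; substituting it for /θ/ gives [lixke].

[lixke]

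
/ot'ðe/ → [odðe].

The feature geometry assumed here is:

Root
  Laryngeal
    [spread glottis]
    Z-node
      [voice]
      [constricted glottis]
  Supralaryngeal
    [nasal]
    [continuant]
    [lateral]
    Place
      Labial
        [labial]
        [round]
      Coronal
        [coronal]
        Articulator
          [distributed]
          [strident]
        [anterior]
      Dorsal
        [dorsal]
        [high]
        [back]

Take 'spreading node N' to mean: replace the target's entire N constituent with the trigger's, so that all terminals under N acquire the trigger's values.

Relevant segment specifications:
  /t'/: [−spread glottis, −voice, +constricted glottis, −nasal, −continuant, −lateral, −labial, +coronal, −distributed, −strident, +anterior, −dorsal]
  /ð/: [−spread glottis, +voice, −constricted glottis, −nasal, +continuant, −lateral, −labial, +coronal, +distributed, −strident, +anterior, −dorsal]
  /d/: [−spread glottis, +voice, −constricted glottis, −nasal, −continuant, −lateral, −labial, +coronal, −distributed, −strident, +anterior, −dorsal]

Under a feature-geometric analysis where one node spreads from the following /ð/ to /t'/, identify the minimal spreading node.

Z-node

Feature comparison: [voice], [constricted glottis] differ between /t'/ and [d]; the remaining terminals match.
Tracing each changed feature up the tree, the paths first meet at Z-node; any lower node misses at least one of them.
Delinking /t'/'s Z-node and associating /ð/'s Z-node gives precisely the feature bundle of [d].
[continuant], [distributed] stay as in /t'/ although /ð/ differs there, so no node dominating them spread; among the remaining candidates Z-node is the lowest that derives the output.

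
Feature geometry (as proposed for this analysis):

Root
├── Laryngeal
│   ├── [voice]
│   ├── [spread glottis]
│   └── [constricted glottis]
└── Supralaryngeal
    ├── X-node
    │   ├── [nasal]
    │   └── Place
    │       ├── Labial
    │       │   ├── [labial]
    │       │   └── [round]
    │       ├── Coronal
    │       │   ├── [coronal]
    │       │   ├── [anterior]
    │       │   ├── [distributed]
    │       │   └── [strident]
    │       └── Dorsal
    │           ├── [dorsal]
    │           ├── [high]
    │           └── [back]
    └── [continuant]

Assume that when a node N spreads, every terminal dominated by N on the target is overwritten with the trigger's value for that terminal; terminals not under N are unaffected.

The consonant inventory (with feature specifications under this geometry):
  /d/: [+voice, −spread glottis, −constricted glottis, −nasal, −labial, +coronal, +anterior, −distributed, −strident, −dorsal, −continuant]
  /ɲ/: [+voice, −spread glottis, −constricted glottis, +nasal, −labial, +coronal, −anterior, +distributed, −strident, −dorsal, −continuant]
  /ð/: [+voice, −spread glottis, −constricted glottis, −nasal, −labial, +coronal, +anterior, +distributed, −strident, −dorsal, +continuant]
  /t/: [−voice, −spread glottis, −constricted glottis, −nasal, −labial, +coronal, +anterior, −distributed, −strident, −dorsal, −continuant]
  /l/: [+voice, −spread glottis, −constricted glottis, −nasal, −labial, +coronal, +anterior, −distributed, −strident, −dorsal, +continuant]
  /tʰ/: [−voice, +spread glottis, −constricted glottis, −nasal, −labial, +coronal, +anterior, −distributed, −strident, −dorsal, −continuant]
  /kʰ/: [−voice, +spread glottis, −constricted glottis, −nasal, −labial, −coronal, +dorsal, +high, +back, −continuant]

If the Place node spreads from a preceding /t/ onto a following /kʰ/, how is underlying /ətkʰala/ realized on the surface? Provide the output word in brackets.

[əttʰala]

Place immediately or transitively dominates [labial], [round], [coronal], [anterior], [distributed], [strident], [dorsal], [high], [back].
Spreading Place from /t/ onto /kʰ/ replaces those values with /t/'s: [−labial], [+coronal], [+anterior], [−distributed], [−strident], [−dorsal]. Features outside Place ([voice], [spread glottis], [constricted glottis], …) stay as in /kʰ/.
The resulting bundle matches /tʰ/ in the inventory; substituting it for /kʰ/ gives [əttʰala].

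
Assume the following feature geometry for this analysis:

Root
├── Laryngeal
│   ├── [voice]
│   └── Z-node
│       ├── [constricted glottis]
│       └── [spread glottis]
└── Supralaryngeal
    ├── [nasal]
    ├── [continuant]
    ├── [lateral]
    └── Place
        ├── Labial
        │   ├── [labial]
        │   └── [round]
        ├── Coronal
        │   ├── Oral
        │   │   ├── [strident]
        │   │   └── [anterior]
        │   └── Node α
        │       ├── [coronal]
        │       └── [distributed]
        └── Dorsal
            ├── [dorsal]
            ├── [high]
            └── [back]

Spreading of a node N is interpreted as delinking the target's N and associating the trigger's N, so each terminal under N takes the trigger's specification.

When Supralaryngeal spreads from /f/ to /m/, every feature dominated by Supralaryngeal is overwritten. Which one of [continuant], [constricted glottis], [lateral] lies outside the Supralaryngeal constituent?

The terminals dominated by Supralaryngeal are [nasal], [continuant], [lateral], [labial], [round], [strident], [anterior], [coronal], [distributed], [dorsal], [high], [back].
Spreading Supralaryngeal replaces [lateral], [continuant] with the trigger's values, since each sits inside the Supralaryngeal constituent.
[constricted glottis] is not within the Supralaryngeal subtree (it hangs from Z-node), so /m/'s [constricted glottis] value survives.

[constricted glottis]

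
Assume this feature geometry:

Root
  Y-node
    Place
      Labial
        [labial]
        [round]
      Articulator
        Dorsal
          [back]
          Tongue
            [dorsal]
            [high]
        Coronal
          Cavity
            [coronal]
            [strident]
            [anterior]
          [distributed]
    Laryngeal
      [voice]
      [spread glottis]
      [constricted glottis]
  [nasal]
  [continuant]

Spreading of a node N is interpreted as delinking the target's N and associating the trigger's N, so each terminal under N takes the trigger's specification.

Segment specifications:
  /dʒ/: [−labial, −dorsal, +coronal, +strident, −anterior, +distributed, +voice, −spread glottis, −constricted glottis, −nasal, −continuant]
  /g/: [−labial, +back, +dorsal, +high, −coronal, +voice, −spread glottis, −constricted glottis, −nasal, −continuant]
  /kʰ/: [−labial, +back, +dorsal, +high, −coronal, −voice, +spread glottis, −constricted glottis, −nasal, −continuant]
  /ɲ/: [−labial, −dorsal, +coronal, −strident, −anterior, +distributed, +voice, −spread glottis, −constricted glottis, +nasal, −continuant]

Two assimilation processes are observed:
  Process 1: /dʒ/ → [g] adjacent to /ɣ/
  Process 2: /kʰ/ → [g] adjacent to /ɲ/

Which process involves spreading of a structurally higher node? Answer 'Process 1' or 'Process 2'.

In Process 1, [coronal], [anterior], [distributed], [strident], [dorsal], [high], [back] change, so the minimal spreading node is Articulator at depth 3.
In Process 2, [voice], [spread glottis] change, so the minimal spreading node is Laryngeal at depth 2.
Laryngeal is closer to Root than Articulator, so Process 2 spreads the higher node.

Process 2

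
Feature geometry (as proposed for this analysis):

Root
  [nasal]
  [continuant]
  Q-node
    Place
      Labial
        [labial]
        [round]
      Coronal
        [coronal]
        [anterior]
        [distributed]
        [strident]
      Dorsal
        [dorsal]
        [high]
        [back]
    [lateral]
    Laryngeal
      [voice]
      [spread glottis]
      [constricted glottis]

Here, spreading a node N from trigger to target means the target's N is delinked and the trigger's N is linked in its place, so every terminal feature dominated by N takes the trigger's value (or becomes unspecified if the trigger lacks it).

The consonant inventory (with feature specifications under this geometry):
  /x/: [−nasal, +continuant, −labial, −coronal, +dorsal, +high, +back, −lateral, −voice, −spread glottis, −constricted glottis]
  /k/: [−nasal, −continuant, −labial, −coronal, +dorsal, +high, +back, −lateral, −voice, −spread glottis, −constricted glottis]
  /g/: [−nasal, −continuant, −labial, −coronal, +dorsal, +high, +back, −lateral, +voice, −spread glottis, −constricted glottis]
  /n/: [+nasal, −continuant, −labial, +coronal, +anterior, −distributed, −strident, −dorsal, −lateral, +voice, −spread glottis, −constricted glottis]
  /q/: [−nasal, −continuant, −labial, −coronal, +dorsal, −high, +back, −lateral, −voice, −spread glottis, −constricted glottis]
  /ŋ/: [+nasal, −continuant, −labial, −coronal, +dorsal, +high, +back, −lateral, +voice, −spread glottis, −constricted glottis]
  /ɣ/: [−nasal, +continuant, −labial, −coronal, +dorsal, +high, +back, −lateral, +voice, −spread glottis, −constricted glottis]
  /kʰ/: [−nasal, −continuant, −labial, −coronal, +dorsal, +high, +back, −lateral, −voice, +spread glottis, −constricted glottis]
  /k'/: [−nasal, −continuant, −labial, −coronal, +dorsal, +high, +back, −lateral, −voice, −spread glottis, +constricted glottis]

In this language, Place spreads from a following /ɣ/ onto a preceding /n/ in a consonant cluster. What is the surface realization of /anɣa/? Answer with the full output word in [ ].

Place immediately or transitively dominates [labial], [round], [coronal], [anterior], [distributed], [strident], [dorsal], [high], [back].
After delinking /n/'s Place and linking /ɣ/'s, the affected terminals become [−labial], [−coronal], [+dorsal], [+high], [+back]; [nasal], [continuant], [lateral], … (outside Place) are retained from /n/.
Among the inventory, only /ŋ/ has exactly this specification, giving the surface form [aŋɣa].

[aŋɣa]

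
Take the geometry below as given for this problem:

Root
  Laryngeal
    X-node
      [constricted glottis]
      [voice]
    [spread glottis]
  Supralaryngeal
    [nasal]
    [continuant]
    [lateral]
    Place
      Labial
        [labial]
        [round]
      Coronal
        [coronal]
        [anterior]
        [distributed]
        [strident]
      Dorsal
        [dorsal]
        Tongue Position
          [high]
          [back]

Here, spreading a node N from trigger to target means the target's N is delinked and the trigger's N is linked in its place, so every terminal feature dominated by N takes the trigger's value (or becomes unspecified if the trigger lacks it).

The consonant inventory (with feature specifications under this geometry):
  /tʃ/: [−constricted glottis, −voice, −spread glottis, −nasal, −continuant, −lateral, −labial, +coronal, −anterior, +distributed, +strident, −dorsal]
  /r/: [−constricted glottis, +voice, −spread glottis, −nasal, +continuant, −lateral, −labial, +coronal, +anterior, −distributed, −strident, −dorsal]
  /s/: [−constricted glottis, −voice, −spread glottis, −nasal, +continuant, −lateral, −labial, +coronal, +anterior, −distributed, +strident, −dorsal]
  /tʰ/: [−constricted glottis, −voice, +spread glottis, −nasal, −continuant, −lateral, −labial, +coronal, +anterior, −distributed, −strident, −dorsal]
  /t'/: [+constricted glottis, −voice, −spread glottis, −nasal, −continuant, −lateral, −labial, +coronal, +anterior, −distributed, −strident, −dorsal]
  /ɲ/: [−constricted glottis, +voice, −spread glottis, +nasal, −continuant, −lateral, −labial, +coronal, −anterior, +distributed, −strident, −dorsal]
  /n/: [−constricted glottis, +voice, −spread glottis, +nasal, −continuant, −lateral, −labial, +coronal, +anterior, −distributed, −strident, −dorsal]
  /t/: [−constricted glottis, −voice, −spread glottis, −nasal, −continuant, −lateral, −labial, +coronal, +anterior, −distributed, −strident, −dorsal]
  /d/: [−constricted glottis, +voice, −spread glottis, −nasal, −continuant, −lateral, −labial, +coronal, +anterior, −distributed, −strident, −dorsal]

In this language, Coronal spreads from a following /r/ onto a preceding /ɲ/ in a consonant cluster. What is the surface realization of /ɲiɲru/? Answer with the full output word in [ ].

[ɲinru]

Coronal immediately or transitively dominates [coronal], [anterior], [distributed], [strident].
Spreading Coronal from /r/ onto /ɲ/ replaces those values with /r/'s: [+coronal], [+anterior], [−distributed], [−strident]. Features outside Coronal ([constricted glottis], [voice], [spread glottis], …) stay as in /ɲ/.
The resulting bundle matches /n/ in the inventory; substituting it for /ɲ/ gives [ɲinru].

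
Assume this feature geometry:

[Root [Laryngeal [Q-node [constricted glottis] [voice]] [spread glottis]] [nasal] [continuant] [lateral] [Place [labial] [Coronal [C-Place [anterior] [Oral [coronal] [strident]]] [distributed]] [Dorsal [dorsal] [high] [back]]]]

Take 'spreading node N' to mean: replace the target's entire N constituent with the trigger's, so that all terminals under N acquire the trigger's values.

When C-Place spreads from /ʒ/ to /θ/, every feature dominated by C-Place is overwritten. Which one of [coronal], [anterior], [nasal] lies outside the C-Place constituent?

Under this geometry, C-Place contains [anterior], [coronal], [strident].
Of the listed options, [anterior], [coronal] are among these and would be overwritten by spreading C-Place.
[nasal] attaches under Root, not under C-Place, so /θ/ retains its own value for [nasal].

[nasal]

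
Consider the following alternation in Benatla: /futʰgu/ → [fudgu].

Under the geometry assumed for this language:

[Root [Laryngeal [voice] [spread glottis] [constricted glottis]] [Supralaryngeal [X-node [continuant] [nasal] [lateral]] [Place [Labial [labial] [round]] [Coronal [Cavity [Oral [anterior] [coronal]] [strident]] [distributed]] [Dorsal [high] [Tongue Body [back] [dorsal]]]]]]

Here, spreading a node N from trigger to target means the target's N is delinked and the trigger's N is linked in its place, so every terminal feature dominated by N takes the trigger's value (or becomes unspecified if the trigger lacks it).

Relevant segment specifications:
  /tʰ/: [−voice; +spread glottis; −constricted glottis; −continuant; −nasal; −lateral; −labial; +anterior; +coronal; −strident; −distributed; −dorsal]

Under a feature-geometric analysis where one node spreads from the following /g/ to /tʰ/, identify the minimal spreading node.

Comparing /tʰ/ with its surface form [d], the features that change are [voice], [spread glottis].
Tracing each changed feature up the tree, the paths first meet at Laryngeal; any lower node misses at least one of them.
If Laryngeal spreads, every terminal under it takes /g/'s value, producing [d] as observed.
[dorsal], [coronal] — on which /g/ differs from /tʰ/ — are unchanged, so Root cannot have spread; the constituent is no larger than Laryngeal.

Laryngeal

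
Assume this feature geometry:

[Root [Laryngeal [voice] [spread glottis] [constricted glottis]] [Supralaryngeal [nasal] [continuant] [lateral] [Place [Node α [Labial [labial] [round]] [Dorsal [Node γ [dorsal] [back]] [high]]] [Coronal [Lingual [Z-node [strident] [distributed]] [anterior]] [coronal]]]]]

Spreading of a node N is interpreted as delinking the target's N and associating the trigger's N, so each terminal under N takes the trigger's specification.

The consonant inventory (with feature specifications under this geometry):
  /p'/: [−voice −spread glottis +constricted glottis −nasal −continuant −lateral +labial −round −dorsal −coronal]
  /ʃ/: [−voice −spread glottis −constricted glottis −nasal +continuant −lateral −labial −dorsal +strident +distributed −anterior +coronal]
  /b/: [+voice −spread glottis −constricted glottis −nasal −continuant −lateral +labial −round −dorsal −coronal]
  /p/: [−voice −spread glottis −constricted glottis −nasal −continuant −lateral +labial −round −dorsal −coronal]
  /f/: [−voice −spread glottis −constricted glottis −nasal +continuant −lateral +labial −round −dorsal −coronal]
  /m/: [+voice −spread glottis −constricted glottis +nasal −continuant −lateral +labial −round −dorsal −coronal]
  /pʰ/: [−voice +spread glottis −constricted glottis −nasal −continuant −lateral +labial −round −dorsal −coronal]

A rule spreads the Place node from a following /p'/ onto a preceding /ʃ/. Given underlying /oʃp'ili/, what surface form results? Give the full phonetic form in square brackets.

The Place node dominates the terminals [labial], [round], [dorsal], [back], [high], [strident], [distributed], [anterior], [coronal].
The target acquires /p'/'s values for everything under Place — [+labial], [−round], [−dorsal], [−coronal] — while keeping its own [voice], [spread glottis], [constricted glottis], ….
The resulting bundle matches /f/ in the inventory; substituting it for /ʃ/ gives [ofp'ili].

[ofp'ili]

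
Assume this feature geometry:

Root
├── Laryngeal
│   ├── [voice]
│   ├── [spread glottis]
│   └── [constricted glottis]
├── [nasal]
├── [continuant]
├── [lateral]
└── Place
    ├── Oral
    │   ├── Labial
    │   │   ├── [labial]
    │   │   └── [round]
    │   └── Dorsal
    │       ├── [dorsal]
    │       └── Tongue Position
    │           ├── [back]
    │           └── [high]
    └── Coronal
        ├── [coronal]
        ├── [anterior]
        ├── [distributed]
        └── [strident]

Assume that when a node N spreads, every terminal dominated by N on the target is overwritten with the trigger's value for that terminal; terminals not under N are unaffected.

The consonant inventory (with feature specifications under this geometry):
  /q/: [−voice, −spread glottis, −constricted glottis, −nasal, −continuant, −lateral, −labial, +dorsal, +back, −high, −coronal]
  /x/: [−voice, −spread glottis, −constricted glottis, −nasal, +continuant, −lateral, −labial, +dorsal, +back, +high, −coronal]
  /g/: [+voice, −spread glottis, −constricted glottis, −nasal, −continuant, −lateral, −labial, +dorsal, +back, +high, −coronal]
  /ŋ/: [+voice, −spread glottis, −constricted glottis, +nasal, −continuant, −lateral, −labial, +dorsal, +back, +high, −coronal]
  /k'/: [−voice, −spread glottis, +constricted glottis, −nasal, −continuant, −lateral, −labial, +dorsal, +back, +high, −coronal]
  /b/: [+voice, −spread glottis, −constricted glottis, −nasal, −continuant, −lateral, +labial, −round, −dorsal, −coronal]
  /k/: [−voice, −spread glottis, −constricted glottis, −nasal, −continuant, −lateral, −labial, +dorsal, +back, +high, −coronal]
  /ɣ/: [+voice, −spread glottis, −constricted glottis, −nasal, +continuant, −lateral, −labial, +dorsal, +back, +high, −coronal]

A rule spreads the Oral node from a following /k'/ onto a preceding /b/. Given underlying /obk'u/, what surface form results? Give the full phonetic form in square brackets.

[ogk'u]

Oral immediately or transitively dominates [labial], [round], [dorsal], [back], [high].
Spreading Oral from /k'/ onto /b/ replaces those values with /k'/'s: [−labial], [+dorsal], [+back], [+high]. Features outside Oral ([voice], [spread glottis], [constricted glottis], …) stay as in /b/.
This feature bundle is that of [g], so /obk'u/ surfaces as [ogk'u].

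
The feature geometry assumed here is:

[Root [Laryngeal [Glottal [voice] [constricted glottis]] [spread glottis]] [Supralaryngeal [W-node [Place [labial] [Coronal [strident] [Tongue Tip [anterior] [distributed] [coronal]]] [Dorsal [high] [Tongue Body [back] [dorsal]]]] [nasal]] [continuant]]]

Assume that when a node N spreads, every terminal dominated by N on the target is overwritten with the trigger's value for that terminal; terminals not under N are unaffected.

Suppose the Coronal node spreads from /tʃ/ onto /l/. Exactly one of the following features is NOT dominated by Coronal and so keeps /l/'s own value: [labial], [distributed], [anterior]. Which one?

[labial]

The terminals dominated by Coronal are [strident], [anterior], [distributed], [coronal].
[distributed], [anterior] all lie under Coronal, so they are overwritten when Coronal spreads.
But [labial] is a dependent of Place, outside Coronal; it is therefore untouched by the spreading.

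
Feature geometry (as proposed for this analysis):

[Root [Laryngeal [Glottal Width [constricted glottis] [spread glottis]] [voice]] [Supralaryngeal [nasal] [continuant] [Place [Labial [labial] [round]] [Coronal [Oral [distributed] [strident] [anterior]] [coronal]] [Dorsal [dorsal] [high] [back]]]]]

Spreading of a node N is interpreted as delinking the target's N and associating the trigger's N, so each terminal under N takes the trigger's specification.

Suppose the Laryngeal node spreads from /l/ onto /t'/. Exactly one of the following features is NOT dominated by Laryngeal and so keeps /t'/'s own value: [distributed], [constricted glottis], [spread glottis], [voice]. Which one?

Laryngeal dominates exactly [constricted glottis], [spread glottis], [voice].
Of the listed options, [voice], [spread glottis], [constricted glottis] are among these and would be overwritten by spreading Laryngeal.
[distributed] is not within the Laryngeal subtree (it hangs from Oral), so /t'/'s [distributed] value survives.

[distributed]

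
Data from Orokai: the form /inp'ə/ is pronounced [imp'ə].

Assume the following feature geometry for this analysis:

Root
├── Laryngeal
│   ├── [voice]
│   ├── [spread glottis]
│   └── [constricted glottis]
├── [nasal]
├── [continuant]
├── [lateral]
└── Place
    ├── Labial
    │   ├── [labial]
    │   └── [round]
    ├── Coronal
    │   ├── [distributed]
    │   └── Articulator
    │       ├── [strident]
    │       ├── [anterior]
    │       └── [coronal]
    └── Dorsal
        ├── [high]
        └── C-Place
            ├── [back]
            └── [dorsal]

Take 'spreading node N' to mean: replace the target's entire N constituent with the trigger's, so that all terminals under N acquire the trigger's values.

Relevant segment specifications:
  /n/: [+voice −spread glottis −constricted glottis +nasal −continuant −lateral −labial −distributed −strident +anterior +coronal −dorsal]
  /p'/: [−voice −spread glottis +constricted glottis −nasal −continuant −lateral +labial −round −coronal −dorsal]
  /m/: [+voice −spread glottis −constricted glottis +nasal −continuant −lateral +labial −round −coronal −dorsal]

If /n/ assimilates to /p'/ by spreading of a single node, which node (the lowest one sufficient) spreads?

Feature comparison: [labial], [round], [coronal], [anterior], [distributed], [strident] differ between /n/ and [m]; the remaining terminals match.
The smallest constituent containing every changed terminal is Place — each of its daughters lacks at least one of the affected features.
If Place spreads, every terminal under it takes /p'/'s value, producing [m] as observed.
Had Root spread, [constricted glottis], [nasal] would have taken /p'/'s values; they stay as in /n/, confirming the spreading constituent is exactly Place.

Place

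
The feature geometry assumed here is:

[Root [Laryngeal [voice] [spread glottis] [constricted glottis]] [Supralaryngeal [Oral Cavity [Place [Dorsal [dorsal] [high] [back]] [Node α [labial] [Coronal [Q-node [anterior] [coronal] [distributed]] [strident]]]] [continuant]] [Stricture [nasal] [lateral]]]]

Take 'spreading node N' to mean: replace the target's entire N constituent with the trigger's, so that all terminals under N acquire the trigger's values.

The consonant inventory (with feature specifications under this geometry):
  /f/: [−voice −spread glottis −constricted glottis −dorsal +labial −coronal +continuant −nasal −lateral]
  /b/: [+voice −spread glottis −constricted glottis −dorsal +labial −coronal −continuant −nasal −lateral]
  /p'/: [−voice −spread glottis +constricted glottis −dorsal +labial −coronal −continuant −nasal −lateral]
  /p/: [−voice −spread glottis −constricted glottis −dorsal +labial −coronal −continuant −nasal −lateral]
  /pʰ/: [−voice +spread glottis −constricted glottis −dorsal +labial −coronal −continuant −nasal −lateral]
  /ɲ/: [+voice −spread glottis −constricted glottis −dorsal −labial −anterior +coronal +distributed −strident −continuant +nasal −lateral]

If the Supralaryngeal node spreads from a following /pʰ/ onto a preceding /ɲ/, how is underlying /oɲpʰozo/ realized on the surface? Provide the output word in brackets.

Terminals under Supralaryngeal in this geometry: [dorsal], [high], [back], [labial], [anterior], [coronal], [distributed], [strident], [continuant], [nasal], [lateral].
The target acquires /pʰ/'s values for everything under Supralaryngeal — [−dorsal], [+labial], [−coronal], [−continuant], [−nasal], [−lateral] — while keeping its own [voice], [spread glottis], [constricted glottis].
This feature bundle is that of [b], so /oɲpʰozo/ surfaces as [obpʰozo].

[obpʰozo]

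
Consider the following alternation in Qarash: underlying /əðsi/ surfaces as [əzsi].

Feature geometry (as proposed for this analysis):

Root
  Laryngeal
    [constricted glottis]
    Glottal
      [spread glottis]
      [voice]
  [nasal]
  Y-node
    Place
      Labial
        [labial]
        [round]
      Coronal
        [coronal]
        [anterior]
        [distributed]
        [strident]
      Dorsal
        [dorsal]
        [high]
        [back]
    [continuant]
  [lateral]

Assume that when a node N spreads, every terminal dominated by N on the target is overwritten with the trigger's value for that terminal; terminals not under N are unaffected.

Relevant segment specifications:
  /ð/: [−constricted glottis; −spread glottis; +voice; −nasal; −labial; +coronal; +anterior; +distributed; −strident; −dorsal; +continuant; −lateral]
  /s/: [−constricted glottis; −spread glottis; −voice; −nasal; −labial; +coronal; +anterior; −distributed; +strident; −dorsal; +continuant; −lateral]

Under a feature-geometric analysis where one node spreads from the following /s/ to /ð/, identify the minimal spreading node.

Coronal

Comparing /ð/ with its surface form [z], the features that change are [distributed], [strident].
The smallest constituent containing every changed terminal is Coronal — each of its daughters lacks at least one of the affected features.
Spreading Coronal from /s/ overwrites each of those terminals with /s/'s values, yielding exactly [z].
[voice], a feature on which the two segments disagree outside Coronal, is unchanged — nothing dominating it spread, and Coronal is the minimal sufficient constituent.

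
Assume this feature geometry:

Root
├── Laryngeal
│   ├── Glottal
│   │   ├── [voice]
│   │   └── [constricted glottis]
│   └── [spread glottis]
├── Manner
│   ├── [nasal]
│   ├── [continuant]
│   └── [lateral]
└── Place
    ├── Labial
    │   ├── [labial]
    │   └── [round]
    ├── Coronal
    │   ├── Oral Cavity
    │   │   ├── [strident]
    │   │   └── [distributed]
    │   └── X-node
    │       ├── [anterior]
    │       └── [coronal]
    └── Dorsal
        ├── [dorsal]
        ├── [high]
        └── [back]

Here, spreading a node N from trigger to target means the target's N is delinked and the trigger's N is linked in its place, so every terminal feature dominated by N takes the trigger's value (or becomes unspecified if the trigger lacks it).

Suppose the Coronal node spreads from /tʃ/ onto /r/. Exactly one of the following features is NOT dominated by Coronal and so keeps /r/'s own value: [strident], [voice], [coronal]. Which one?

[voice]

The terminals dominated by Coronal are [strident], [distributed], [anterior], [coronal].
Of the listed options, [strident], [coronal] are among these and would be overwritten by spreading Coronal.
[voice] is not within the Coronal subtree (it hangs from Glottal), so /r/'s [voice] value survives.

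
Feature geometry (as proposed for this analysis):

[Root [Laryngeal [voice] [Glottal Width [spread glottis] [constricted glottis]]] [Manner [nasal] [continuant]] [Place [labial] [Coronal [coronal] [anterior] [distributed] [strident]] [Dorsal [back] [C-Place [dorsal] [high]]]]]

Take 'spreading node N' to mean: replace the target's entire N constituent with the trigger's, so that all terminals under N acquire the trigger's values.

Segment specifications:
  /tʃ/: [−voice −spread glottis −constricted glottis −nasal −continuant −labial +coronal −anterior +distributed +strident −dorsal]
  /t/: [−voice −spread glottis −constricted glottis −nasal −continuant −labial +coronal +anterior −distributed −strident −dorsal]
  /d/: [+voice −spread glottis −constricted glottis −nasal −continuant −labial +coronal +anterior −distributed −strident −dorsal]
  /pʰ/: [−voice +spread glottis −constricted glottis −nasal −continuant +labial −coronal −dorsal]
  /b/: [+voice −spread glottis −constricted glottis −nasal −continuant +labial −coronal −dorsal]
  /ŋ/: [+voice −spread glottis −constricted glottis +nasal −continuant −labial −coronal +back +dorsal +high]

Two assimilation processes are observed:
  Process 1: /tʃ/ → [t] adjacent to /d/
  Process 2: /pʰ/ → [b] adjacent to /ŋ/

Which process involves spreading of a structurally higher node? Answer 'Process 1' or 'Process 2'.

Process 2

In Process 1, [anterior], [distributed], [strident] change, so the minimal spreading node is Coronal at depth 2.
Process 2: the features that change are [voice], [spread glottis]; the minimal node is Laryngeal (depth 1).
Laryngeal is closer to Root than Coronal, so Process 2 spreads the higher node.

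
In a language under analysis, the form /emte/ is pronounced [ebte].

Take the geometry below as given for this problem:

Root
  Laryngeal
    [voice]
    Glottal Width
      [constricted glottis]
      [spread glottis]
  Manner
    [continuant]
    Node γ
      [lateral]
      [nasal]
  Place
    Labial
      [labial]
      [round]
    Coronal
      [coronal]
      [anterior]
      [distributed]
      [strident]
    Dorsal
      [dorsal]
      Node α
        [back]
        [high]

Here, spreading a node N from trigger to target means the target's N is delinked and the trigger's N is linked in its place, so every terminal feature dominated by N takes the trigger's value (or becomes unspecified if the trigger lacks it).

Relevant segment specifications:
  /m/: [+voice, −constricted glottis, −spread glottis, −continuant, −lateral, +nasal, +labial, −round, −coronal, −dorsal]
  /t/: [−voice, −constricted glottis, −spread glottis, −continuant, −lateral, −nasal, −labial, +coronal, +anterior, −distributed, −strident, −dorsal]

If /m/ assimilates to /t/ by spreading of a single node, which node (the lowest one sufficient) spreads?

[nasal]

The alternation /m/ → [b] changes [nasal] and nothing else.
Since just one terminal is affected and it takes /t/'s value, spreading the terminal [nasal] alone is sufficient and minimal.
[voice], [labial] stay as in /m/ although /t/ differs there, so no node dominating them spread; among the remaining candidates [nasal] is the lowest that derives the output.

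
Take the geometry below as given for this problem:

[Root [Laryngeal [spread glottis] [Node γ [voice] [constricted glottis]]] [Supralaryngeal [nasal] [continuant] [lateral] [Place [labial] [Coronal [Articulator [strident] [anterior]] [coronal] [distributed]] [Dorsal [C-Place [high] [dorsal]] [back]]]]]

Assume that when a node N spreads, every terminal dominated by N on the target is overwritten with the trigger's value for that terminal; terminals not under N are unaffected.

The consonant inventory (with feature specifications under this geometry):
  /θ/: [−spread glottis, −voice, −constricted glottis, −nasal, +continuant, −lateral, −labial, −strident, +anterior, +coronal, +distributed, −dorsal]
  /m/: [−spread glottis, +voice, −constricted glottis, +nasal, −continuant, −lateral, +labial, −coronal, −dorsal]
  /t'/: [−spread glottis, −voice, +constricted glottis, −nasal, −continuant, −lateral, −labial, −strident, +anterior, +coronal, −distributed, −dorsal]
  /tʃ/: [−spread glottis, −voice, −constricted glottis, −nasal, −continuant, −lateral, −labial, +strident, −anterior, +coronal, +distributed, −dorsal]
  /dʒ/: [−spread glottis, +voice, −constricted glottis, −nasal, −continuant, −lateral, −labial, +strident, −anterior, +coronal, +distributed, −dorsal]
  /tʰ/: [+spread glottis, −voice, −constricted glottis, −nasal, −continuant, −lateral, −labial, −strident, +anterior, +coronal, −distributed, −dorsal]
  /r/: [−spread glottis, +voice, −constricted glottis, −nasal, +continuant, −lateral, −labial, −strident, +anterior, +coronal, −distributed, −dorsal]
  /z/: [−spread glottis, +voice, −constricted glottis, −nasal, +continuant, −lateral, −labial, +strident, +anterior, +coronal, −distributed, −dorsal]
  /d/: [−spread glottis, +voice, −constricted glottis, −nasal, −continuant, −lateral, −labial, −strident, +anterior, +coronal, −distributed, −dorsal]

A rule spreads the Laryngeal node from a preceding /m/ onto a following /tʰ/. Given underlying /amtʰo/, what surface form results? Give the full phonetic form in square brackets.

The Laryngeal node dominates the terminals [spread glottis], [voice], [constricted glottis].
Spreading Laryngeal from /m/ onto /tʰ/ replaces those values with /m/'s: [−spread glottis], [+voice], [−constricted glottis]. Features outside Laryngeal ([nasal], [continuant], [lateral], …) stay as in /tʰ/.
Among the inventory, only /d/ has exactly this specification, giving the surface form [amdo].

[amdo]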